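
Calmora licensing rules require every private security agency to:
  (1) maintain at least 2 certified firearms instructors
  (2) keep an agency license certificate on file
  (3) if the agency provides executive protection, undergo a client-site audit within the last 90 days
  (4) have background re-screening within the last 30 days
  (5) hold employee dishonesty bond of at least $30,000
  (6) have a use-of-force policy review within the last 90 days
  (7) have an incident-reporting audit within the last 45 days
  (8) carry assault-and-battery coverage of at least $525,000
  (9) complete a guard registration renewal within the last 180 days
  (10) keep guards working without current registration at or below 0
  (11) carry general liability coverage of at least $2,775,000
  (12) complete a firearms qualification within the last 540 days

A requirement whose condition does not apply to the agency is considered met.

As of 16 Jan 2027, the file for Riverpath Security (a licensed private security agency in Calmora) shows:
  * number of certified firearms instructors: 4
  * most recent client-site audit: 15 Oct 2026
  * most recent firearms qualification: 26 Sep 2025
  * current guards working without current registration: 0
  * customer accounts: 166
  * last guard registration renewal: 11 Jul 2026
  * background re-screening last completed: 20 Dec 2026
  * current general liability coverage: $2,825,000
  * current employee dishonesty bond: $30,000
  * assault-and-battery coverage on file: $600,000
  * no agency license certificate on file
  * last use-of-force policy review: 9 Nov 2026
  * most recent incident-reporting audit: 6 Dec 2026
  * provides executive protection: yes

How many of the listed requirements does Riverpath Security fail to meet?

1. certified firearms instructors 4 ≥ 2 → met
2. agency license certificate absent → not met
3. condition 'provides executive protection' holds; client-site audit 93 days ago vs limit 90 → not met
4. background re-screening 27 days ago vs limit 30 → met
5. employee dishonesty bond $30,000 ≥ $30,000 → met
6. use-of-force policy review 68 days ago vs limit 90 → met
7. incident-reporting audit 41 days ago vs limit 45 → met
8. assault-and-battery coverage $600,000 ≥ $525,000 → met
9. guard registration renewal 189 days ago vs limit 180 → not met
10. guards working without current registration 0 ≤ 0 → met
11. general liability coverage $2,825,000 ≥ $2,775,000 → met
12. firearms qualification 477 days ago vs limit 540 → met
Not met: 3 of 12

3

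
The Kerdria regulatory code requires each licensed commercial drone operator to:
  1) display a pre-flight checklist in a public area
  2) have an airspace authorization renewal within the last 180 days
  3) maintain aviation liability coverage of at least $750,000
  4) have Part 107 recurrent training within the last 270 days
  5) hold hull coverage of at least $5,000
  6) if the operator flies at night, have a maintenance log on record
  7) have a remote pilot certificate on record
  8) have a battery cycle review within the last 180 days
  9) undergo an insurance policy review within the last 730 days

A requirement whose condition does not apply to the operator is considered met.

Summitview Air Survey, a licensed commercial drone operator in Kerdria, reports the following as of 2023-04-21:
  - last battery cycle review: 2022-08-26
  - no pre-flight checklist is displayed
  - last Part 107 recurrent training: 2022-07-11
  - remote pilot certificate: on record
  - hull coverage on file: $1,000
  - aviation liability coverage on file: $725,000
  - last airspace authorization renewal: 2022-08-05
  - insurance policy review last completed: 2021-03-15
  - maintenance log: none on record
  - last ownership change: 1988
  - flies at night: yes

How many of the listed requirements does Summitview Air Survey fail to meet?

1. pre-flight checklist absent → not met
2. airspace authorization renewal 259 days ago vs limit 180 → not met
3. aviation liability coverage $725,000 < $750,000 → not met
4. Part 107 recurrent training 284 days ago vs limit 270 → not met
5. hull coverage $1,000 < $5,000 → not met
6. condition 'flies at night' holds; maintenance log absent → not met
7. remote pilot certificate present → met
8. battery cycle review 238 days ago vs limit 180 → not met
9. insurance policy review 767 days ago vs limit 730 → not met
Not met: 8 of 9

8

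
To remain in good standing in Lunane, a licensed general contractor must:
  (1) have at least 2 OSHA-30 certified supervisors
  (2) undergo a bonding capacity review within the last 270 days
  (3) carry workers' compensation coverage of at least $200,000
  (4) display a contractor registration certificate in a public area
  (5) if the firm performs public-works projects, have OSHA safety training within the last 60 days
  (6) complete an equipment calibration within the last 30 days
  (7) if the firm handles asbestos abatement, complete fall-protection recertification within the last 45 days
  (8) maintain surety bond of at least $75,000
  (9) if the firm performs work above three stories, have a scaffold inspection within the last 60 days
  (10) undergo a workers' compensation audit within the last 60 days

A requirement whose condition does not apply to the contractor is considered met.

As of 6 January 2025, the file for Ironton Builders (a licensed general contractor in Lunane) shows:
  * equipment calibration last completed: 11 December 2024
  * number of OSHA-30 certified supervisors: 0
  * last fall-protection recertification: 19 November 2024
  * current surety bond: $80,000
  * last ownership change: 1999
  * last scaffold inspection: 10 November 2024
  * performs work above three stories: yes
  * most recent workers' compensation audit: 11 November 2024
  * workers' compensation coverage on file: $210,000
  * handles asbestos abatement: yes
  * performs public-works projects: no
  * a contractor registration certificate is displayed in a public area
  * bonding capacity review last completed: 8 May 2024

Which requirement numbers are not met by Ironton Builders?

1, 7

1. OSHA-30 certified supervisors 0 < 2 → not met
2. bonding capacity review 243 days ago vs limit 270 → met
3. workers' compensation coverage $210,000 ≥ $200,000 → met
4. contractor registration certificate present → met
5. condition 'performs public-works projects' does not hold → requirement n/a → met
6. equipment calibration 26 days ago vs limit 30 → met
7. condition 'handles asbestos abatement' holds; fall-protection recertification 48 days ago vs limit 45 → not met
8. surety bond $80,000 ≥ $75,000 → met
9. condition 'performs work above three stories' holds; scaffold inspection 57 days ago vs limit 60 → met
10. workers' compensation audit 56 days ago vs limit 60 → met
Not met: 1, 7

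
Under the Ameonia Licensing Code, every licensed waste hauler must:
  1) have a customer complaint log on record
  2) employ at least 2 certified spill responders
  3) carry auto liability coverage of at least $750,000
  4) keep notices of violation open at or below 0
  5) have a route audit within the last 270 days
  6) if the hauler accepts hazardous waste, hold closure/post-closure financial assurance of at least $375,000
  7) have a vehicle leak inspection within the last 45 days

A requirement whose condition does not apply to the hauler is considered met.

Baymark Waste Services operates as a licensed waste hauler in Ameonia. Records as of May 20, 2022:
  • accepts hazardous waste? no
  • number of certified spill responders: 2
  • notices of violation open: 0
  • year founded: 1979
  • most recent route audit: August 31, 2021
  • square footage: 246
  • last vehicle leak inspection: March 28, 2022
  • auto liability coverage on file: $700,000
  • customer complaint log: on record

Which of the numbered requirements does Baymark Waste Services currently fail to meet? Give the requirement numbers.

1. customer complaint log present → met
2. certified spill responders 2 ≥ 2 → met
3. auto liability coverage $700,000 < $750,000 → not met
4. notices of violation open 0 ≤ 0 → met
5. route audit 262 days ago vs limit 270 → met
6. condition 'accepts hazardous waste' does not hold → requirement n/a → met
7. vehicle leak inspection 53 days ago vs limit 45 → not met
Not met: 3, 7

3, 7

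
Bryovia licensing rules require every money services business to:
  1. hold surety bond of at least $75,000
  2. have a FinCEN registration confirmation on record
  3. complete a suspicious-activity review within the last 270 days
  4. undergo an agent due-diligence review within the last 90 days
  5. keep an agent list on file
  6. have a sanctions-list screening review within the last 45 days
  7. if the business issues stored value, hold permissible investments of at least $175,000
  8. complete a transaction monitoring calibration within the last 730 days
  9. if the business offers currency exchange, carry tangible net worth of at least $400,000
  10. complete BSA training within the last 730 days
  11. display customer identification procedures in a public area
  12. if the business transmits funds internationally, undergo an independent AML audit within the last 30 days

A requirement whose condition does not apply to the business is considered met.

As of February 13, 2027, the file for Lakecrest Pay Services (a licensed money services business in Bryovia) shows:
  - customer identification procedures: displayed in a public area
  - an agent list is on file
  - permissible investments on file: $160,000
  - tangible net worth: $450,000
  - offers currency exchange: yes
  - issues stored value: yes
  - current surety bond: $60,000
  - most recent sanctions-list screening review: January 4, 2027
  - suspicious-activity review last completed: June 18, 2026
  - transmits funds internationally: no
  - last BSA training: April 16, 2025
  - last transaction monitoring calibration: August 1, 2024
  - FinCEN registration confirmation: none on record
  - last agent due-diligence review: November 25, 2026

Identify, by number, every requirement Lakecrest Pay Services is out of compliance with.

1, 2, 7, 8

1. surety bond $60,000 < $75,000 → not met
2. FinCEN registration confirmation absent → not met
3. suspicious-activity review 240 days ago vs limit 270 → met
4. agent due-diligence review 80 days ago vs limit 90 → met
5. agent list present → met
6. sanctions-list screening review 40 days ago vs limit 45 → met
7. condition 'issues stored value' holds; permissible investments $160,000 < $175,000 → not met
8. transaction monitoring calibration 926 days ago vs limit 730 → not met
9. condition 'offers currency exchange' holds; tangible net worth $450,000 ≥ $400,000 → met
10. BSA training 668 days ago vs limit 730 → met
11. customer identification procedures present → met
12. condition 'transmits funds internationally' does not hold → requirement n/a → met
Not met: 1, 2, 7, 8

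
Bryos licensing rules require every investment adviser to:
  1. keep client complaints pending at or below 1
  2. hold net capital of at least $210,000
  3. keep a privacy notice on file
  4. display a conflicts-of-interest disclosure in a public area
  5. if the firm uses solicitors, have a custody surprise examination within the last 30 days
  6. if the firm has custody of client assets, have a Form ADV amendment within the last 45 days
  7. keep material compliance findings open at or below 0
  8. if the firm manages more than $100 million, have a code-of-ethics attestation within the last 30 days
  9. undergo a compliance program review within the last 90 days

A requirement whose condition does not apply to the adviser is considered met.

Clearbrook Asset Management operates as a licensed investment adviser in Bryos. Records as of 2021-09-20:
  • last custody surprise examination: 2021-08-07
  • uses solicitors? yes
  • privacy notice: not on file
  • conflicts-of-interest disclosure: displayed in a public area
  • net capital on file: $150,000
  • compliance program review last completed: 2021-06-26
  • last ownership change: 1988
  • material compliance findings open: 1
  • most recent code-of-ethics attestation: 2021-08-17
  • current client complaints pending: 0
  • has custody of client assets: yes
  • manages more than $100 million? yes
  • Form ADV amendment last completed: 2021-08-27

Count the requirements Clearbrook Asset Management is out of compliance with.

5

1. client complaints pending 0 ≤ 1 → met
2. net capital $150,000 < $210,000 → not met
3. privacy notice absent → not met
4. conflicts-of-interest disclosure present → met
5. condition 'uses solicitors' holds; custody surprise examination 44 days ago vs limit 30 → not met
6. condition 'has custody of client assets' holds; Form ADV amendment 24 days ago vs limit 45 → met
7. material compliance findings open 1 > 0 → not met
8. condition 'manages more than $100 million' holds; code-of-ethics attestation 34 days ago vs limit 30 → not met
9. compliance program review 86 days ago vs limit 90 → met
Not met: 5 of 9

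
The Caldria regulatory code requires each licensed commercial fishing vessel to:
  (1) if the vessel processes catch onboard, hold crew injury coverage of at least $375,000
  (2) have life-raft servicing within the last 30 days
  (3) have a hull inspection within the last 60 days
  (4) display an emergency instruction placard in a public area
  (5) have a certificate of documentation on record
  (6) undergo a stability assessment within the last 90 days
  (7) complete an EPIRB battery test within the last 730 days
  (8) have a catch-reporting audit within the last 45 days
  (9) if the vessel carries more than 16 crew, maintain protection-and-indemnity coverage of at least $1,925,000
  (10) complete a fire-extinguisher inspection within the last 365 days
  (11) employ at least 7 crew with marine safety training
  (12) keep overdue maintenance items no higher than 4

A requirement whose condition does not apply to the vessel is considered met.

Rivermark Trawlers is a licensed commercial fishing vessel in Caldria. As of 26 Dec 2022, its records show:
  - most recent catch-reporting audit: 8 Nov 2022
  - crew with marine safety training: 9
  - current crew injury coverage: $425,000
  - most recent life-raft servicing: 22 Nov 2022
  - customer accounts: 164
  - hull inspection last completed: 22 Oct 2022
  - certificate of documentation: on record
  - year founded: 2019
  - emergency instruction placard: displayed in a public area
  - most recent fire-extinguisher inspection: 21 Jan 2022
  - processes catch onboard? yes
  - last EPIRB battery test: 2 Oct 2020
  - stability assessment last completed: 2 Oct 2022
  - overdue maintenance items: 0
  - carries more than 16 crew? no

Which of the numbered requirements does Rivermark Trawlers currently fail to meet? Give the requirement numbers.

1. condition 'processes catch onboard' holds; crew injury coverage $425,000 ≥ $375,000 → met
2. life-raft servicing 34 days ago vs limit 30 → not met
3. hull inspection 65 days ago vs limit 60 → not met
4. emergency instruction placard present → met
5. certificate of documentation present → met
6. stability assessment 85 days ago vs limit 90 → met
7. EPIRB battery test 815 days ago vs limit 730 → not met
8. catch-reporting audit 48 days ago vs limit 45 → not met
9. condition 'carries more than 16 crew' does not hold → requirement n/a → met
10. fire-extinguisher inspection 339 days ago vs limit 365 → met
11. crew with marine safety training 9 ≥ 7 → met
12. overdue maintenance items 0 ≤ 4 → met
Not met: 2, 3, 7, 8

2, 3, 7, 8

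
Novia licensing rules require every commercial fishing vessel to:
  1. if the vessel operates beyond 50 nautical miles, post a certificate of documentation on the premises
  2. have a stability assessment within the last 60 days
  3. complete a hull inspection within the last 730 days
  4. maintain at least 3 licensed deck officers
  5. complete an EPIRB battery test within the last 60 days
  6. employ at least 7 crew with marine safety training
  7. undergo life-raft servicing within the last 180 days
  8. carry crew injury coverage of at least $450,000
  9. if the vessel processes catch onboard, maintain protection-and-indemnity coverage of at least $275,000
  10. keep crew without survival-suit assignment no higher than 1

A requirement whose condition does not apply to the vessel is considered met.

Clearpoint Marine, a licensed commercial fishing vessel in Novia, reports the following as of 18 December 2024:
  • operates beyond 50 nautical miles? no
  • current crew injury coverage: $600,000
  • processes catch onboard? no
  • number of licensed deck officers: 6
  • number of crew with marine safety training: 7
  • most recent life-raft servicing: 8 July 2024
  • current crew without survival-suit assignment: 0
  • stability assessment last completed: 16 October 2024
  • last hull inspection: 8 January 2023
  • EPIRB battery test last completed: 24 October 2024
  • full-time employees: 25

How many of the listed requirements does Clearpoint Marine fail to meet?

1. condition 'operates beyond 50 nautical miles' does not hold → requirement n/a → met
2. stability assessment 63 days ago vs limit 60 → not met
3. hull inspection 710 days ago vs limit 730 → met
4. licensed deck officers 6 ≥ 3 → met
5. EPIRB battery test 55 days ago vs limit 60 → met
6. crew with marine safety training 7 ≥ 7 → met
7. life-raft servicing 163 days ago vs limit 180 → met
8. crew injury coverage $600,000 ≥ $450,000 → met
9. condition 'processes catch onboard' does not hold → requirement n/a → met
10. crew without survival-suit assignment 0 ≤ 1 → met
Not met: 1 of 10

1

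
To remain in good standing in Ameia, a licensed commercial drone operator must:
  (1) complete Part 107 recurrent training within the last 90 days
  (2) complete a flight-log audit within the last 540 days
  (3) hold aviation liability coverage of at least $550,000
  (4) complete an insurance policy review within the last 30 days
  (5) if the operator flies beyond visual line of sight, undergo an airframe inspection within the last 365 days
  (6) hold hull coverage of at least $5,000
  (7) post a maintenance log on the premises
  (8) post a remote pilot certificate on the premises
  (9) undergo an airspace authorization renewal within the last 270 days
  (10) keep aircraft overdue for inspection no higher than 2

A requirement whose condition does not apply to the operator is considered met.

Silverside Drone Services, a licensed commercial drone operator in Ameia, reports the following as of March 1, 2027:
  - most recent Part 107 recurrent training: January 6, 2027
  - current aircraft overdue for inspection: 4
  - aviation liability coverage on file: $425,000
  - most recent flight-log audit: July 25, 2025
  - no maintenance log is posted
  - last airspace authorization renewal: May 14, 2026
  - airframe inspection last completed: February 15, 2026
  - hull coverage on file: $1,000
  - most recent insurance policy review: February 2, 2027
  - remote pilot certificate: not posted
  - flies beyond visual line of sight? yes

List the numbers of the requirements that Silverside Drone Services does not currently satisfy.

2, 3, 5, 6, 7, 8, 9, 10

1. Part 107 recurrent training 54 days ago vs limit 90 → met
2. flight-log audit 584 days ago vs limit 540 → not met
3. aviation liability coverage $425,000 < $550,000 → not met
4. insurance policy review 27 days ago vs limit 30 → met
5. condition 'flies beyond visual line of sight' holds; airframe inspection 379 days ago vs limit 365 → not met
6. hull coverage $1,000 < $5,000 → not met
7. maintenance log absent → not met
8. remote pilot certificate absent → not met
9. airspace authorization renewal 291 days ago vs limit 270 → not met
10. aircraft overdue for inspection 4 > 2 → not met
Not met: 2, 3, 5, 6, 7, 8, 9, 10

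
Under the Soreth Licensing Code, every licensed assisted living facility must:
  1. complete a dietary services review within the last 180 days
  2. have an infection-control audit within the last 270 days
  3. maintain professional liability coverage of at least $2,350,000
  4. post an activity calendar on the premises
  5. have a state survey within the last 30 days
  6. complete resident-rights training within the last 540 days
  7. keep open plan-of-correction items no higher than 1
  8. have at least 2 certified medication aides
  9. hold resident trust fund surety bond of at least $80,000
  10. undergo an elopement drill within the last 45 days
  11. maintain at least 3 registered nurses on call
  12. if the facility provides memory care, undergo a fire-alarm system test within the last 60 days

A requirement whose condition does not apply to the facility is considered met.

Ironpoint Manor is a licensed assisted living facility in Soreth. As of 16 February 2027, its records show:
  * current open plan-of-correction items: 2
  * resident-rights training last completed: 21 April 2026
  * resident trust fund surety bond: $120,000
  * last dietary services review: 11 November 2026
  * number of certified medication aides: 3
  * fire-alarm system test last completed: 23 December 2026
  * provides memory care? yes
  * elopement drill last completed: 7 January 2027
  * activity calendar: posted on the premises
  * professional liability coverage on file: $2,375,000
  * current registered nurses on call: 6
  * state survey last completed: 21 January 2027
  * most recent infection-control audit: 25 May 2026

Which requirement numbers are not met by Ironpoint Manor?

1. dietary services review 97 days ago vs limit 180 → met
2. infection-control audit 267 days ago vs limit 270 → met
3. professional liability coverage $2,375,000 ≥ $2,350,000 → met
4. activity calendar present → met
5. state survey 26 days ago vs limit 30 → met
6. resident-rights training 301 days ago vs limit 540 → met
7. open plan-of-correction items 2 > 1 → not met
8. certified medication aides 3 ≥ 2 → met
9. resident trust fund surety bond $120,000 ≥ $80,000 → met
10. elopement drill 40 days ago vs limit 45 → met
11. registered nurses on call 6 ≥ 3 → met
12. condition 'provides memory care' holds; fire-alarm system test 55 days ago vs limit 60 → met
Not met: 7

7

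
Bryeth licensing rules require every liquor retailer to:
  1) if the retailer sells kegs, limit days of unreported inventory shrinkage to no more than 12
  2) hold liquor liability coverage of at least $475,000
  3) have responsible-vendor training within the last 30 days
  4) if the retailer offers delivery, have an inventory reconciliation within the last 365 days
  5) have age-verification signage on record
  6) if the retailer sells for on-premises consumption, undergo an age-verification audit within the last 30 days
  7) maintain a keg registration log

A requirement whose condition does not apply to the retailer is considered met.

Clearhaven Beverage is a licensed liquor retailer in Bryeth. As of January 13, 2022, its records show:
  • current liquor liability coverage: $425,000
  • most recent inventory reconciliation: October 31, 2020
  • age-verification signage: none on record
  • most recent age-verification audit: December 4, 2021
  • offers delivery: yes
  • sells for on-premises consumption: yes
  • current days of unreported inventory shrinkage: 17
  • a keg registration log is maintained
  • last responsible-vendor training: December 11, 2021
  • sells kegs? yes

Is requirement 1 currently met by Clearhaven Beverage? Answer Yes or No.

1. condition 'sells kegs' holds; days of unreported inventory shrinkage 17 > 12 → not met

No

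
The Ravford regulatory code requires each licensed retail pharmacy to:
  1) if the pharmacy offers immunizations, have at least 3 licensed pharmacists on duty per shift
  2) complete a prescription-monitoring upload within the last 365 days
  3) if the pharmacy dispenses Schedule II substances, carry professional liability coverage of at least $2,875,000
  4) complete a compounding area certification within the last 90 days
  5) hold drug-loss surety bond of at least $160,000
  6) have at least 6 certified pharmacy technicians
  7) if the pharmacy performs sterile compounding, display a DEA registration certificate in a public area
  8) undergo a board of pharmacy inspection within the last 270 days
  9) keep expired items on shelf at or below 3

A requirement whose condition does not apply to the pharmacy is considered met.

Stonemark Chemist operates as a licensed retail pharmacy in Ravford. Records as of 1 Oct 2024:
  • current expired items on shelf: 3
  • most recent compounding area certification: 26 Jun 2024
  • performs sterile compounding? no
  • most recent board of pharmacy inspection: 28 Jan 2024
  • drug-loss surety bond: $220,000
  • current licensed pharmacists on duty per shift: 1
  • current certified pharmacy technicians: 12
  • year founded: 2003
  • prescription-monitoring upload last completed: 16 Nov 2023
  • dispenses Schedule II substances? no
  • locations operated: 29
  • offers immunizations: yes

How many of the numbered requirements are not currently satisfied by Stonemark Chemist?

1. condition 'offers immunizations' holds; licensed pharmacists on duty per shift 1 < 3 → not met
2. prescription-monitoring upload 320 days ago vs limit 365 → met
3. condition 'dispenses Schedule II substances' does not hold → requirement n/a → met
4. compounding area certification 97 days ago vs limit 90 → not met
5. drug-loss surety bond $220,000 ≥ $160,000 → met
6. certified pharmacy technicians 12 ≥ 6 → met
7. condition 'performs sterile compounding' does not hold → requirement n/a → met
8. board of pharmacy inspection 247 days ago vs limit 270 → met
9. expired items on shelf 3 ≤ 3 → met
Not met: 2 of 9

2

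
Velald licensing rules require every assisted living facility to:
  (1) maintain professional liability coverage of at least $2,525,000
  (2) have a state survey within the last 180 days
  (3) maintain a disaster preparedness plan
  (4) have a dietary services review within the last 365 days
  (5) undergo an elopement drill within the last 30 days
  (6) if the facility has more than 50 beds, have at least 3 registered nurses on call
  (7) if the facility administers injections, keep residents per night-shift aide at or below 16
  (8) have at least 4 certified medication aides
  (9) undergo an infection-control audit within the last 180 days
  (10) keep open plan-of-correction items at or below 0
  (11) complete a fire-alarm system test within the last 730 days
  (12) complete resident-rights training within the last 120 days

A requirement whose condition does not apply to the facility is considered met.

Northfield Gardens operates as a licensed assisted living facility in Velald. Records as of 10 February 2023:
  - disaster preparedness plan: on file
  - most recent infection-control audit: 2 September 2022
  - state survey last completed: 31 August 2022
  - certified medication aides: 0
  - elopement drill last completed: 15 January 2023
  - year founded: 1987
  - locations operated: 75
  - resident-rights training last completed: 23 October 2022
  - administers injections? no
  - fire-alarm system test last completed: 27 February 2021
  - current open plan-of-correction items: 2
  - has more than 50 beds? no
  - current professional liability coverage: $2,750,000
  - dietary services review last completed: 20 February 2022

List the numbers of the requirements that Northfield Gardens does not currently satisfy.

8, 10

1. professional liability coverage $2,750,000 ≥ $2,525,000 → met
2. state survey 163 days ago vs limit 180 → met
3. disaster preparedness plan present → met
4. dietary services review 355 days ago vs limit 365 → met
5. elopement drill 26 days ago vs limit 30 → met
6. condition 'has more than 50 beds' does not hold → requirement n/a → met
7. condition 'administers injections' does not hold → requirement n/a → met
8. certified medication aides 0 < 4 → not met
9. infection-control audit 161 days ago vs limit 180 → met
10. open plan-of-correction items 2 > 0 → not met
11. fire-alarm system test 713 days ago vs limit 730 → met
12. resident-rights training 110 days ago vs limit 120 → met
Not met: 8, 10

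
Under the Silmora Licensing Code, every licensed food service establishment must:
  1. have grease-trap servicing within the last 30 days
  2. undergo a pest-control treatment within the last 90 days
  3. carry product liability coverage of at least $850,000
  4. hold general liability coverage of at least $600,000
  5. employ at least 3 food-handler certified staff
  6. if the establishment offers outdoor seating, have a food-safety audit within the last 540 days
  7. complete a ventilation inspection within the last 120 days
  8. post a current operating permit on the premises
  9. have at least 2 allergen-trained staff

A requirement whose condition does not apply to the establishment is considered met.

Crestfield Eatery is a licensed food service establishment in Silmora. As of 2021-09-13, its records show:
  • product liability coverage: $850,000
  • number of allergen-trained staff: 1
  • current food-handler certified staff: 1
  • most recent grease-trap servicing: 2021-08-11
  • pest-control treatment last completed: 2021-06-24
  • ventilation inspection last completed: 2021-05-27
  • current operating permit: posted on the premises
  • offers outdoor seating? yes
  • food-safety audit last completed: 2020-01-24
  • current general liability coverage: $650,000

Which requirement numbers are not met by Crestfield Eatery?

1. grease-trap servicing 33 days ago vs limit 30 → not met
2. pest-control treatment 81 days ago vs limit 90 → met
3. product liability coverage $850,000 ≥ $850,000 → met
4. general liability coverage $650,000 ≥ $600,000 → met
5. food-handler certified staff 1 < 3 → not met
6. condition 'offers outdoor seating' holds; food-safety audit 598 days ago vs limit 540 → not met
7. ventilation inspection 109 days ago vs limit 120 → met
8. current operating permit present → met
9. allergen-trained staff 1 < 2 → not met
Not met: 1, 5, 6, 9

1, 5, 6, 9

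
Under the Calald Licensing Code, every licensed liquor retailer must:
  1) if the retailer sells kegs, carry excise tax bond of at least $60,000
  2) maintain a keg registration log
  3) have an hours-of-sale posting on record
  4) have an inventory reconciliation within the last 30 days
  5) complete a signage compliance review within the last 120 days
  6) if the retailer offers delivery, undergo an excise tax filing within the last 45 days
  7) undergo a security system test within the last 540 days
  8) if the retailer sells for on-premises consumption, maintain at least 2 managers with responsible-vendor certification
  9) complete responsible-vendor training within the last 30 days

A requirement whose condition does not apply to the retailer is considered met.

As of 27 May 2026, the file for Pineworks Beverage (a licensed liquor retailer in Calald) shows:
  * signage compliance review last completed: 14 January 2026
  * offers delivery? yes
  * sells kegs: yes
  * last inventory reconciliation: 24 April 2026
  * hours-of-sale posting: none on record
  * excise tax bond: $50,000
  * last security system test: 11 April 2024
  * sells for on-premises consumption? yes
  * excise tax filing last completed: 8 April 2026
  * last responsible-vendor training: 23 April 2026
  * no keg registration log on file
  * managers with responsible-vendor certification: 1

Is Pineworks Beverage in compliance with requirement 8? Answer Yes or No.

No

8. condition 'sells for on-premises consumption' holds; managers with responsible-vendor certification 1 < 2 → not met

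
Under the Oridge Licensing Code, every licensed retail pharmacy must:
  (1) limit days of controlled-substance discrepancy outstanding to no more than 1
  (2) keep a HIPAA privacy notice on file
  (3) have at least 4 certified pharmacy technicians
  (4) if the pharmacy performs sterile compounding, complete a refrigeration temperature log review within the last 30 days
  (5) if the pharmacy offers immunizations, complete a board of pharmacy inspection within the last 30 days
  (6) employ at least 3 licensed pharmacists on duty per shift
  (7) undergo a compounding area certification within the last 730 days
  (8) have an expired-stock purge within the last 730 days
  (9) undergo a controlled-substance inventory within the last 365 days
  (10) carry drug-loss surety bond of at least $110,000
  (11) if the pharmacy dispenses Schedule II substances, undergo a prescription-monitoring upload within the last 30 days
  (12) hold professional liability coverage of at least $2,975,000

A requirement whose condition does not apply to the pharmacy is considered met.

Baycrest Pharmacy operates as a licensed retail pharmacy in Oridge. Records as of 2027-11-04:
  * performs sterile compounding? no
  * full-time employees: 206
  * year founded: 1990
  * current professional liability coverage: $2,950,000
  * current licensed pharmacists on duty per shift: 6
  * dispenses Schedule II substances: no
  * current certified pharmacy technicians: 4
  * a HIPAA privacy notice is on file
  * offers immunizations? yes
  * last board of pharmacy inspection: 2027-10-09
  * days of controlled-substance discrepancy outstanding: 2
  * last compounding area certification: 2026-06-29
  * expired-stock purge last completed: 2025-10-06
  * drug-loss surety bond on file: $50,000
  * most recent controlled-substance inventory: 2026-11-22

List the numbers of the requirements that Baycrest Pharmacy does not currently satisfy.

1, 8, 10, 12

1. days of controlled-substance discrepancy outstanding 2 > 1 → not met
2. HIPAA privacy notice present → met
3. certified pharmacy technicians 4 ≥ 4 → met
4. condition 'performs sterile compounding' does not hold → requirement n/a → met
5. condition 'offers immunizations' holds; board of pharmacy inspection 26 days ago vs limit 30 → met
6. licensed pharmacists on duty per shift 6 ≥ 3 → met
7. compounding area certification 493 days ago vs limit 730 → met
8. expired-stock purge 759 days ago vs limit 730 → not met
9. controlled-substance inventory 347 days ago vs limit 365 → met
10. drug-loss surety bond $50,000 < $110,000 → not met
11. condition 'dispenses Schedule II substances' does not hold → requirement n/a → met
12. professional liability coverage $2,950,000 < $2,975,000 → not met
Not met: 1, 8, 10, 12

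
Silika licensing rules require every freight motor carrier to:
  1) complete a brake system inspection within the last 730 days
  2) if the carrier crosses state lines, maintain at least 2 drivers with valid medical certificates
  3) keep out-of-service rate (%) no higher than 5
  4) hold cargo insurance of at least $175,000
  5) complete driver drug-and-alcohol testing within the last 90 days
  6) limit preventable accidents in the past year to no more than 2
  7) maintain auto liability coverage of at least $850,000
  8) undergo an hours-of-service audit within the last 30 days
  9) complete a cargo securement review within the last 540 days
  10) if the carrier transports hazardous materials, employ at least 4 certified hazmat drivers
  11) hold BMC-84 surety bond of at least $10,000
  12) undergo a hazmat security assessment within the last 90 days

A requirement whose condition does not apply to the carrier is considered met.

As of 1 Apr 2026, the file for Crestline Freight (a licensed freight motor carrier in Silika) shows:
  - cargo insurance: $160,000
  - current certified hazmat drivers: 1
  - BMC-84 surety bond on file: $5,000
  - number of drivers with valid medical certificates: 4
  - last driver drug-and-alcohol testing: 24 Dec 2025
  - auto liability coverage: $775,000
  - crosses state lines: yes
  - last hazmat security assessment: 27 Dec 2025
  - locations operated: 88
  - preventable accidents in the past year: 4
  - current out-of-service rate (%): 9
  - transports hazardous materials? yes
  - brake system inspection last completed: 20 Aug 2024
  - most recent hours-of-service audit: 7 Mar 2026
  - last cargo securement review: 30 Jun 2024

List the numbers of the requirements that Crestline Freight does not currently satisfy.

3, 4, 5, 6, 7, 9, 10, 11, 12

1. brake system inspection 589 days ago vs limit 730 → met
2. condition 'crosses state lines' holds; drivers with valid medical certificates 4 ≥ 2 → met
3. out-of-service rate (%) 9 > 5 → not met
4. cargo insurance $160,000 < $175,000 → not met
5. driver drug-and-alcohol testing 98 days ago vs limit 90 → not met
6. preventable accidents in the past year 4 > 2 → not met
7. auto liability coverage $775,000 < $850,000 → not met
8. hours-of-service audit 25 days ago vs limit 30 → met
9. cargo securement review 640 days ago vs limit 540 → not met
10. condition 'transports hazardous materials' holds; certified hazmat drivers 1 < 4 → not met
11. BMC-84 surety bond $5,000 < $10,000 → not met
12. hazmat security assessment 95 days ago vs limit 90 → not met
Not met: 3, 4, 5, 6, 7, 9, 10, 11, 12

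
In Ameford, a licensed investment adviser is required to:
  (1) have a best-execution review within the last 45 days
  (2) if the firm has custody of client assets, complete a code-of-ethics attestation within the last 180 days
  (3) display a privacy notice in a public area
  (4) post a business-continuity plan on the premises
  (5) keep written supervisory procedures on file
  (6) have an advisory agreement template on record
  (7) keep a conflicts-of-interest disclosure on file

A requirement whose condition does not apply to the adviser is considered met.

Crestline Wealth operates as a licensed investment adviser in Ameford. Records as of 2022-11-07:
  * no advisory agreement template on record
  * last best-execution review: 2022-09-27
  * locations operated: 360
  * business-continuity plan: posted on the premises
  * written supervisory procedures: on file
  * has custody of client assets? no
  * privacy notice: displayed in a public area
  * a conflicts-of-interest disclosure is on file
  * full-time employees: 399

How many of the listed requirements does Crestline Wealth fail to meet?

1

1. best-execution review 41 days ago vs limit 45 → met
2. condition 'has custody of client assets' does not hold → requirement n/a → met
3. privacy notice present → met
4. business-continuity plan present → met
5. written supervisory procedures present → met
6. advisory agreement template absent → not met
7. conflicts-of-interest disclosure present → met
Not met: 1 of 7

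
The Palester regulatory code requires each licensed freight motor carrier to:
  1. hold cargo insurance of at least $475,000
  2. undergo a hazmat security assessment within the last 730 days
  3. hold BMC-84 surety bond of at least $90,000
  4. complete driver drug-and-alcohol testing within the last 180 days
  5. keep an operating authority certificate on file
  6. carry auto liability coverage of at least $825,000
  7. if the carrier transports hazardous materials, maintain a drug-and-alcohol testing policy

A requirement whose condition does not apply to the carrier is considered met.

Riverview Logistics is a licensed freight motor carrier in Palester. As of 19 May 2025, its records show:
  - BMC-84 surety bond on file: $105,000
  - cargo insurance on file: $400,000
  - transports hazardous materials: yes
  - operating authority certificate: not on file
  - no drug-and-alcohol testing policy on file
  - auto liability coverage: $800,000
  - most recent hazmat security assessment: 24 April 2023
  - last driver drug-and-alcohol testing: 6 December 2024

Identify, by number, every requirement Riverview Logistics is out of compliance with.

1, 2, 5, 6, 7

1. cargo insurance $400,000 < $475,000 → not met
2. hazmat security assessment 756 days ago vs limit 730 → not met
3. BMC-84 surety bond $105,000 ≥ $90,000 → met
4. driver drug-and-alcohol testing 164 days ago vs limit 180 → met
5. operating authority certificate absent → not met
6. auto liability coverage $800,000 < $825,000 → not met
7. condition 'transports hazardous materials' holds; drug-and-alcohol testing policy absent → not met
Not met: 1, 2, 5, 6, 7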